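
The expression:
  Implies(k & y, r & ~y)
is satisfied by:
  {k: False, y: False}
  {y: True, k: False}
  {k: True, y: False}


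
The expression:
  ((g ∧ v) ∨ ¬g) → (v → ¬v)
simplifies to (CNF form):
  ¬v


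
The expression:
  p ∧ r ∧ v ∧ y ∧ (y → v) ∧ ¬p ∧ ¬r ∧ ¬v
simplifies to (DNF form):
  False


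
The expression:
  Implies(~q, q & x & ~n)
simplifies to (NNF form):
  q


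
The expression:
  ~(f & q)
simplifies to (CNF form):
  ~f | ~q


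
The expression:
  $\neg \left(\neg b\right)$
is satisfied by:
  {b: True}


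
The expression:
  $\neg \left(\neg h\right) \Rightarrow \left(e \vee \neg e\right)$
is always true.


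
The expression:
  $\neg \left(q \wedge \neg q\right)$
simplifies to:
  $\text{True}$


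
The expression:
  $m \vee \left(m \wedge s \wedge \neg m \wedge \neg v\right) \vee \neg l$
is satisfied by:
  {m: True, l: False}
  {l: False, m: False}
  {l: True, m: True}


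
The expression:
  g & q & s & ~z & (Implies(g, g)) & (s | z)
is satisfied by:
  {g: True, s: True, q: True, z: False}


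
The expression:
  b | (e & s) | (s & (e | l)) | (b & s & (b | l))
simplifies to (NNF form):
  b | (e & s) | (l & s)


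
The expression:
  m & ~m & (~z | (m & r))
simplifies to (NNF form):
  False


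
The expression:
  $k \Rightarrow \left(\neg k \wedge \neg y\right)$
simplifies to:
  $\neg k$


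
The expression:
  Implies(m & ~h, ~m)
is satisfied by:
  {h: True, m: False}
  {m: False, h: False}
  {m: True, h: True}


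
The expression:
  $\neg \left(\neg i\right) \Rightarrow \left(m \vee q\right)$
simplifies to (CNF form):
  $m \vee q \vee \neg i$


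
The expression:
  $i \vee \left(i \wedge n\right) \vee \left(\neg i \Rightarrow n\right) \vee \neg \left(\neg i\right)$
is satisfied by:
  {i: True, n: True}
  {i: True, n: False}
  {n: True, i: False}


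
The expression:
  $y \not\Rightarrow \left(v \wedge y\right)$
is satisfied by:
  {y: True, v: False}


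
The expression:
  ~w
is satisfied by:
  {w: False}


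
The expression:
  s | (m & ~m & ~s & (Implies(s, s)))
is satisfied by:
  {s: True}


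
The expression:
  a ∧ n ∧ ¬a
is never true.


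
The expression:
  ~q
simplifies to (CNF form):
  ~q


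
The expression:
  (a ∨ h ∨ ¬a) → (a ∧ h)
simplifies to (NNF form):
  a ∧ h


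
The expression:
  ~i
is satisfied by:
  {i: False}


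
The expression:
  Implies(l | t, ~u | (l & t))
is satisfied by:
  {l: False, u: False, t: False}
  {t: True, l: False, u: False}
  {l: True, t: False, u: False}
  {t: True, l: True, u: False}
  {u: True, t: False, l: False}
  {t: True, u: True, l: True}


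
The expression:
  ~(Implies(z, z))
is never true.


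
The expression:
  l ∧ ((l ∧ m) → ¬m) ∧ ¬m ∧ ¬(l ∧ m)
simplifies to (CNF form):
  l ∧ ¬m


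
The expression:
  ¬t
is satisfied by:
  {t: False}


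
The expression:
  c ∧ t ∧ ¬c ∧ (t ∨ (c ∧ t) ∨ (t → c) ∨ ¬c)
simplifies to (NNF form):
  False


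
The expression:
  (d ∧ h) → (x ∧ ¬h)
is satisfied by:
  {h: False, d: False}
  {d: True, h: False}
  {h: True, d: False}


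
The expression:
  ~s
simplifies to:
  ~s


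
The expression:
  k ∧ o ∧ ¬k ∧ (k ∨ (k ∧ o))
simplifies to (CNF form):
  False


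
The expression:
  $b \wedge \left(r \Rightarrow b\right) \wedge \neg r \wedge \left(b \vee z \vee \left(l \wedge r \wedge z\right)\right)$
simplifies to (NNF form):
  $b \wedge \neg r$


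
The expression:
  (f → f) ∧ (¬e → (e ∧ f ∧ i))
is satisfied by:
  {e: True}


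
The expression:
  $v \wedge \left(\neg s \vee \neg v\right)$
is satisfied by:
  {v: True, s: False}


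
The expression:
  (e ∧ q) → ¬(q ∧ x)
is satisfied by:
  {e: False, q: False, x: False}
  {x: True, e: False, q: False}
  {q: True, e: False, x: False}
  {x: True, q: True, e: False}
  {e: True, x: False, q: False}
  {x: True, e: True, q: False}
  {q: True, e: True, x: False}


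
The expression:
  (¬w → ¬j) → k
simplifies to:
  k ∨ (j ∧ ¬w)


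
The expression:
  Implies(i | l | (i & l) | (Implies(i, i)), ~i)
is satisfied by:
  {i: False}


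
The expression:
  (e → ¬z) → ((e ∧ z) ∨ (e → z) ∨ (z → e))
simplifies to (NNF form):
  True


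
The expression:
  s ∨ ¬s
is always true.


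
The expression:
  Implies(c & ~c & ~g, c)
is always true.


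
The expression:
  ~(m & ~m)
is always true.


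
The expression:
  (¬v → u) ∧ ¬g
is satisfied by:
  {v: True, u: True, g: False}
  {v: True, g: False, u: False}
  {u: True, g: False, v: False}


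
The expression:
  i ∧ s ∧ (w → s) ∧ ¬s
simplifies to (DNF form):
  False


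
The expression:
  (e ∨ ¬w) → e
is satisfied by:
  {e: True, w: True}
  {e: True, w: False}
  {w: True, e: False}


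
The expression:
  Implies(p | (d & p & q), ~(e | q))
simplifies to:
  ~p | (~e & ~q)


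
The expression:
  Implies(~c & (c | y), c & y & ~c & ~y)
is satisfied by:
  {c: True, y: False}
  {y: False, c: False}
  {y: True, c: True}


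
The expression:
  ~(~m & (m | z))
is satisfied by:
  {m: True, z: False}
  {z: False, m: False}
  {z: True, m: True}


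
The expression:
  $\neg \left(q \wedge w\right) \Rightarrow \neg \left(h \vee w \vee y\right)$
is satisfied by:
  {q: True, w: True, h: False, y: False}
  {q: True, w: True, y: True, h: False}
  {q: True, w: True, h: True, y: False}
  {q: True, w: True, y: True, h: True}
  {q: True, h: False, y: False, w: False}
  {q: False, h: False, y: False, w: False}


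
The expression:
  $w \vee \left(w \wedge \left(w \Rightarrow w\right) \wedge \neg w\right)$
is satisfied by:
  {w: True}


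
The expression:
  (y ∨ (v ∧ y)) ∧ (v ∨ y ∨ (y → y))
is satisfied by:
  {y: True}


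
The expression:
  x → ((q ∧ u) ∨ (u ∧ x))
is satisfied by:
  {u: True, x: False}
  {x: False, u: False}
  {x: True, u: True}


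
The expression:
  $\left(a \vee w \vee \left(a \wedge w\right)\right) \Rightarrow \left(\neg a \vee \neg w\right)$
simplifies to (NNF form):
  $\neg a \vee \neg w$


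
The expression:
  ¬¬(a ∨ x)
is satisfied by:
  {a: True, x: True}
  {a: True, x: False}
  {x: True, a: False}


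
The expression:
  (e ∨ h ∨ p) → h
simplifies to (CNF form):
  (h ∨ ¬e) ∧ (h ∨ ¬p)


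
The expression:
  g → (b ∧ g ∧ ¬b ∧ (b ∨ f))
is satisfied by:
  {g: False}


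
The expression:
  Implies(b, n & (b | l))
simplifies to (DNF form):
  n | ~b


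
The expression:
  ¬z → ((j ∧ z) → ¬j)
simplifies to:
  True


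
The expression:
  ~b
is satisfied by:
  {b: False}


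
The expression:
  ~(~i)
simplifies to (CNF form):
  i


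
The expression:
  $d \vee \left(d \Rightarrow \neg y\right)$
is always true.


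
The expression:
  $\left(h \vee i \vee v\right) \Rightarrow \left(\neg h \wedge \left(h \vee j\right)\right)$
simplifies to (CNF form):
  $\neg h \wedge \left(j \vee \neg i\right) \wedge \left(j \vee \neg v\right)$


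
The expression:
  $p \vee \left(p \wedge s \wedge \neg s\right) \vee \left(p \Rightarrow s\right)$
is always true.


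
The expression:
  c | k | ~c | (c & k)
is always true.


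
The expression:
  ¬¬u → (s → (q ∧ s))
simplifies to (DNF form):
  q ∨ ¬s ∨ ¬u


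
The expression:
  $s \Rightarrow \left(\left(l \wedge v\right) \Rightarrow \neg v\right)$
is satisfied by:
  {l: False, v: False, s: False}
  {s: True, l: False, v: False}
  {v: True, l: False, s: False}
  {s: True, v: True, l: False}
  {l: True, s: False, v: False}
  {s: True, l: True, v: False}
  {v: True, l: True, s: False}


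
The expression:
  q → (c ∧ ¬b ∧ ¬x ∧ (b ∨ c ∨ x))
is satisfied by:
  {c: True, b: False, x: False, q: False}
  {c: False, b: False, x: False, q: False}
  {c: True, x: True, b: False, q: False}
  {x: True, c: False, b: False, q: False}
  {c: True, b: True, x: False, q: False}
  {b: True, c: False, x: False, q: False}
  {c: True, x: True, b: True, q: False}
  {x: True, b: True, c: False, q: False}
  {q: True, c: True, b: False, x: False}


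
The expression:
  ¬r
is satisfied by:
  {r: False}


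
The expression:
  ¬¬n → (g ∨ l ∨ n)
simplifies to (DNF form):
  True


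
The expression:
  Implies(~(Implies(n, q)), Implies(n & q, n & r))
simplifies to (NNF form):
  True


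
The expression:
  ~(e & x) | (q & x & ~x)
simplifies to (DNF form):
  ~e | ~x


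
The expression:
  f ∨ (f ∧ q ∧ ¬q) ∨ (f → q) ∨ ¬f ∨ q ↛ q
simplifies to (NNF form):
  True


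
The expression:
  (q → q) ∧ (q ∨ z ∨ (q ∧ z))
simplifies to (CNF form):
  q ∨ z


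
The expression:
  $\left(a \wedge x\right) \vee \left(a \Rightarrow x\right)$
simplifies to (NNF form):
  $x \vee \neg a$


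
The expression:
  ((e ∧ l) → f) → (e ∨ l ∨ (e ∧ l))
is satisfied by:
  {l: True, e: True}
  {l: True, e: False}
  {e: True, l: False}


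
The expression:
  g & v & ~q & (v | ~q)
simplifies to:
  g & v & ~q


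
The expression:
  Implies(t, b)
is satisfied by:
  {b: True, t: False}
  {t: False, b: False}
  {t: True, b: True}


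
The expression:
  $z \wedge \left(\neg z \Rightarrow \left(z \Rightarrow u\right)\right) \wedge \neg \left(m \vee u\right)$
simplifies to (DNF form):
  $z \wedge \neg m \wedge \neg u$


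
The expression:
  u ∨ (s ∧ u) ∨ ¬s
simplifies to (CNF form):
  u ∨ ¬s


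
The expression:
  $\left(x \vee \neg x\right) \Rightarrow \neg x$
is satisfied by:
  {x: False}


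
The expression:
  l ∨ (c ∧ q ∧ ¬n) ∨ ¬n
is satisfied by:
  {l: True, n: False}
  {n: False, l: False}
  {n: True, l: True}


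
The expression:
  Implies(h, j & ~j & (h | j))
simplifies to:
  ~h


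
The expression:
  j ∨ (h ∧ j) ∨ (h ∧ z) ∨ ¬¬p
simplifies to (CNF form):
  (h ∨ j ∨ p) ∧ (j ∨ p ∨ z)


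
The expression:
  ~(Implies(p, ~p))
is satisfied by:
  {p: True}


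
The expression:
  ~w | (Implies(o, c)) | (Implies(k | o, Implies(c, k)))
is always true.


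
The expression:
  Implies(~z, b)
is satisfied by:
  {b: True, z: True}
  {b: True, z: False}
  {z: True, b: False}


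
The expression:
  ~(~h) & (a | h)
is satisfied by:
  {h: True}


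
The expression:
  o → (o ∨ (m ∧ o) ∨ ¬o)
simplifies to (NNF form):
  True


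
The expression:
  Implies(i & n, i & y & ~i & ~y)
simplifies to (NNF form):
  ~i | ~n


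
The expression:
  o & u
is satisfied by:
  {u: True, o: True}


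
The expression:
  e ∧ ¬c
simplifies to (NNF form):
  e ∧ ¬c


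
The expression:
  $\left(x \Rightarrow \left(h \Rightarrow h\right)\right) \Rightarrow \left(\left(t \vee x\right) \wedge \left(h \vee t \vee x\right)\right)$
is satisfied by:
  {x: True, t: True}
  {x: True, t: False}
  {t: True, x: False}


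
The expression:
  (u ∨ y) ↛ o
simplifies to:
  ¬o ∧ (u ∨ y)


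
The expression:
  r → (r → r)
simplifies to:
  True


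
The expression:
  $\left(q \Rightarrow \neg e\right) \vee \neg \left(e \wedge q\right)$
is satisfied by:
  {e: False, q: False}
  {q: True, e: False}
  {e: True, q: False}


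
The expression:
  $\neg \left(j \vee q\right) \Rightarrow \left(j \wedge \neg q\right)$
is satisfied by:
  {q: True, j: True}
  {q: True, j: False}
  {j: True, q: False}


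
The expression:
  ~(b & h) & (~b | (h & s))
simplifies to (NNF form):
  ~b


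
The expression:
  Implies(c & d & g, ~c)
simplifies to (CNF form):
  ~c | ~d | ~g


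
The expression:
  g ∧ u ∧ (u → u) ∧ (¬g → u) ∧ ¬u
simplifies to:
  False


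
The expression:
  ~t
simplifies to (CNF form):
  ~t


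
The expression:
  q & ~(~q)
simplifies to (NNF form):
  q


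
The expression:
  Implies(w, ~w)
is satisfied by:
  {w: False}


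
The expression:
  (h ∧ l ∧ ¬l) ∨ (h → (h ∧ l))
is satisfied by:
  {l: True, h: False}
  {h: False, l: False}
  {h: True, l: True}


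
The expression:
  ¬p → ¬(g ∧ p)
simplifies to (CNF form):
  True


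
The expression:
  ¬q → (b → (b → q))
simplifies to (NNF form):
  q ∨ ¬b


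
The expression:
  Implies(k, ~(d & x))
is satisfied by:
  {k: False, d: False, x: False}
  {x: True, k: False, d: False}
  {d: True, k: False, x: False}
  {x: True, d: True, k: False}
  {k: True, x: False, d: False}
  {x: True, k: True, d: False}
  {d: True, k: True, x: False}


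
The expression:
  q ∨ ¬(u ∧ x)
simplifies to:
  q ∨ ¬u ∨ ¬x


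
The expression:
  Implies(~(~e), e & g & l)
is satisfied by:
  {g: True, l: True, e: False}
  {g: True, l: False, e: False}
  {l: True, g: False, e: False}
  {g: False, l: False, e: False}
  {g: True, e: True, l: True}


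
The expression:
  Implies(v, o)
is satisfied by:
  {o: True, v: False}
  {v: False, o: False}
  {v: True, o: True}


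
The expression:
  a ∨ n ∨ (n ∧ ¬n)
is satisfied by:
  {n: True, a: True}
  {n: True, a: False}
  {a: True, n: False}


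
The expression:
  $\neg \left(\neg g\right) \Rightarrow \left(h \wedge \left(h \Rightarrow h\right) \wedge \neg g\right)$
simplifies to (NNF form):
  $\neg g$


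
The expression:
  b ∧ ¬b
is never true.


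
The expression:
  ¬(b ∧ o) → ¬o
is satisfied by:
  {b: True, o: False}
  {o: False, b: False}
  {o: True, b: True}


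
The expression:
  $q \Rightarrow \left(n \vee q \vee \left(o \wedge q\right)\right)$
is always true.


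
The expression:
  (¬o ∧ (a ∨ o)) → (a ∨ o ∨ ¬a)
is always true.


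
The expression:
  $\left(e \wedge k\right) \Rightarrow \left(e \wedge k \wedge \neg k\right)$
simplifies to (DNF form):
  $\neg e \vee \neg k$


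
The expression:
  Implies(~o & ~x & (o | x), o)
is always true.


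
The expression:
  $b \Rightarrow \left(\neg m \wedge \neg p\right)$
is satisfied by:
  {m: False, b: False, p: False}
  {p: True, m: False, b: False}
  {m: True, p: False, b: False}
  {p: True, m: True, b: False}
  {b: True, p: False, m: False}


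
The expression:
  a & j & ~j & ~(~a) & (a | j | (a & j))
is never true.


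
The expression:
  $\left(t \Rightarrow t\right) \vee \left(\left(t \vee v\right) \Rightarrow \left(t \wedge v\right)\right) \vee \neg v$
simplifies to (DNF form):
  $\text{True}$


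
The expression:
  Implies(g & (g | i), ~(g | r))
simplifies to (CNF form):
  ~g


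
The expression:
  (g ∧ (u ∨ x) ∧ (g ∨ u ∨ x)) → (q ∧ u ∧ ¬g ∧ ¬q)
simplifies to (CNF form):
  (¬g ∨ ¬u) ∧ (¬g ∨ ¬x)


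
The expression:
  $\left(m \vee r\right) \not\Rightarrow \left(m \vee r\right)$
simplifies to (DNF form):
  $\text{False}$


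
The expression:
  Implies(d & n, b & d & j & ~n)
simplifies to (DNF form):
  ~d | ~n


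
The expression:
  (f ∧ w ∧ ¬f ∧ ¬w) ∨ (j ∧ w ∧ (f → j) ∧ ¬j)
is never true.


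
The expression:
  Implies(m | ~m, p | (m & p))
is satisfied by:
  {p: True}


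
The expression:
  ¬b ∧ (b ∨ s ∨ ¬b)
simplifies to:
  ¬b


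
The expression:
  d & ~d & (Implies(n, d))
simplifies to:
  False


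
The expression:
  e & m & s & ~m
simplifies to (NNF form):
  False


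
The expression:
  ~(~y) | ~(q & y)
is always true.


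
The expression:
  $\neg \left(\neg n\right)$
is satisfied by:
  {n: True}


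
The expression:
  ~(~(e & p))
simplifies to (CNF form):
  e & p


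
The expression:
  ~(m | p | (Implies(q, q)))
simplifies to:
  False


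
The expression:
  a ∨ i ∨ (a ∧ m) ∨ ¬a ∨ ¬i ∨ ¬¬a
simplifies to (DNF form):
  True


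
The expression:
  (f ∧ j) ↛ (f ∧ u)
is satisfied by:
  {j: True, f: True, u: False}


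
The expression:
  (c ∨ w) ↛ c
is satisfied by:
  {w: True, c: False}


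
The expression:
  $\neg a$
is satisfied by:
  {a: False}


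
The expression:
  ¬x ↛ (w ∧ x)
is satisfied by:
  {x: False}


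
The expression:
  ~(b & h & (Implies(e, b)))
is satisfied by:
  {h: False, b: False}
  {b: True, h: False}
  {h: True, b: False}


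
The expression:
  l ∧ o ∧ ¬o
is never true.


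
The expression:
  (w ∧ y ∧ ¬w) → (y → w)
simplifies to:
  True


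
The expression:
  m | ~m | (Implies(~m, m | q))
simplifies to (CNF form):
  True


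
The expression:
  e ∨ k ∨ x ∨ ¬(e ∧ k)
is always true.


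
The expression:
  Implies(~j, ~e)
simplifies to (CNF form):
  j | ~e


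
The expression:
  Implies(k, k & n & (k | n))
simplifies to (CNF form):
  n | ~k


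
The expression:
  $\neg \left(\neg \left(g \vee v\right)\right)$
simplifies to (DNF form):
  $g \vee v$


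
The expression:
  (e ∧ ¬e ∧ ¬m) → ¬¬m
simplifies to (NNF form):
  True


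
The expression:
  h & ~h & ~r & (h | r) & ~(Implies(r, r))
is never true.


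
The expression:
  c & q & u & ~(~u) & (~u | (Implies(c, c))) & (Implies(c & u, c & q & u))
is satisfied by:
  {c: True, u: True, q: True}


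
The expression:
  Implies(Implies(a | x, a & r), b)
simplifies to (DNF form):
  b | (a & ~r) | (x & ~a)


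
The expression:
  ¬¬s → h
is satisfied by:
  {h: True, s: False}
  {s: False, h: False}
  {s: True, h: True}


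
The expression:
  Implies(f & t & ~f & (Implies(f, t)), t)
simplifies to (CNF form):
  True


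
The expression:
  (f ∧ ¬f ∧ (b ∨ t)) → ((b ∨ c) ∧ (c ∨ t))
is always true.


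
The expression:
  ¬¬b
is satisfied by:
  {b: True}


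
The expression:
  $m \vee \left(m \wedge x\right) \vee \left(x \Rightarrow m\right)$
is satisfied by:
  {m: True, x: False}
  {x: False, m: False}
  {x: True, m: True}


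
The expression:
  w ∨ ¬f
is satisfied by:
  {w: True, f: False}
  {f: False, w: False}
  {f: True, w: True}


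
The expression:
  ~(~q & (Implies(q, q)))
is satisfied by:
  {q: True}


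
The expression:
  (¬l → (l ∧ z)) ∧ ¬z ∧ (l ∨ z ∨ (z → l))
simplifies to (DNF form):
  l ∧ ¬z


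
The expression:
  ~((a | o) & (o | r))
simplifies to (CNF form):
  ~o & (~a | ~r)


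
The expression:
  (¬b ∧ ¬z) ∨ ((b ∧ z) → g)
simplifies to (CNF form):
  g ∨ ¬b ∨ ¬z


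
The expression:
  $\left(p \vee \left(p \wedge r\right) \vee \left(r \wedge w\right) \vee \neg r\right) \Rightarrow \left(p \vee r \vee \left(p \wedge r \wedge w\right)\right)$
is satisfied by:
  {r: True, p: True}
  {r: True, p: False}
  {p: True, r: False}


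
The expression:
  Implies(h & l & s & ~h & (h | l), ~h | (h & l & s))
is always true.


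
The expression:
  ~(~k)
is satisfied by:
  {k: True}


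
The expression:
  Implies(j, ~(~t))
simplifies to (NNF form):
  t | ~j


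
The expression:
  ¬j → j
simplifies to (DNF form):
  j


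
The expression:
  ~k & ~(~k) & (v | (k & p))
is never true.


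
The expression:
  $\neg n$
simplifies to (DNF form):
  $\neg n$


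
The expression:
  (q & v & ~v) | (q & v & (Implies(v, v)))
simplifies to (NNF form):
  q & v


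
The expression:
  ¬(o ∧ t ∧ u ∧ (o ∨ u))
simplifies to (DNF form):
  ¬o ∨ ¬t ∨ ¬u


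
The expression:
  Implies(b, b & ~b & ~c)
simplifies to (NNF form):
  ~b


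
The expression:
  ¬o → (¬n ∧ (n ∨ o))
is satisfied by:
  {o: True}


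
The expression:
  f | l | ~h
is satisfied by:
  {l: True, f: True, h: False}
  {l: True, f: False, h: False}
  {f: True, l: False, h: False}
  {l: False, f: False, h: False}
  {h: True, l: True, f: True}
  {h: True, l: True, f: False}
  {h: True, f: True, l: False}


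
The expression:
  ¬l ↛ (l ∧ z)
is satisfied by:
  {l: False}


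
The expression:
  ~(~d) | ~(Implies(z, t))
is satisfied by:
  {d: True, z: True, t: False}
  {d: True, t: False, z: False}
  {d: True, z: True, t: True}
  {d: True, t: True, z: False}
  {z: True, t: False, d: False}


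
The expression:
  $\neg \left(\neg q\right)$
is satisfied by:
  {q: True}


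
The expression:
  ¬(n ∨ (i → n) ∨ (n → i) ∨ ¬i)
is never true.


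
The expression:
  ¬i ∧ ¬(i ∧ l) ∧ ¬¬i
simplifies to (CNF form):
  False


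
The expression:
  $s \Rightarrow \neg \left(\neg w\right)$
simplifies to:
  $w \vee \neg s$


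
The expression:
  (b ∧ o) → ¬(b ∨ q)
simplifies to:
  ¬b ∨ ¬o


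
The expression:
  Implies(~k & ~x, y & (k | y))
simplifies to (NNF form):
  k | x | y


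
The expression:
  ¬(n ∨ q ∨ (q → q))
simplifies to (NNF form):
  False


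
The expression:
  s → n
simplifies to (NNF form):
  n ∨ ¬s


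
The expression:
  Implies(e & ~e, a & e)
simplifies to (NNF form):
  True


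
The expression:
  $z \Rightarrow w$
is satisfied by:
  {w: True, z: False}
  {z: False, w: False}
  {z: True, w: True}


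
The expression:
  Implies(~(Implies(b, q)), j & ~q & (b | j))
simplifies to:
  j | q | ~b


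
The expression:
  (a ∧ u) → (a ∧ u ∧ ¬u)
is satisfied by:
  {u: False, a: False}
  {a: True, u: False}
  {u: True, a: False}


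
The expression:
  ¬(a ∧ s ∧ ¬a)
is always true.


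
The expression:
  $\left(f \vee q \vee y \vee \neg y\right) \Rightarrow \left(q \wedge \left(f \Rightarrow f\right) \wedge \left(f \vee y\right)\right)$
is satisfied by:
  {y: True, f: True, q: True}
  {y: True, q: True, f: False}
  {f: True, q: True, y: False}


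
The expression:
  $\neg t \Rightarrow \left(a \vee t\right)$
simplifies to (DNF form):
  $a \vee t$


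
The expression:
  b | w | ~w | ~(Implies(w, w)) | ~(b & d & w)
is always true.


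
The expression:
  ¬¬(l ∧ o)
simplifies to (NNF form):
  l ∧ o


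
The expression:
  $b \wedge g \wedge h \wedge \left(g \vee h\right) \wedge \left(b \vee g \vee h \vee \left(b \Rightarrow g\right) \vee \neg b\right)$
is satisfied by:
  {h: True, b: True, g: True}


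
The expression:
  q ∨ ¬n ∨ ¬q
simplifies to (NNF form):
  True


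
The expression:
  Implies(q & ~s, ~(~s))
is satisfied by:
  {s: True, q: False}
  {q: False, s: False}
  {q: True, s: True}


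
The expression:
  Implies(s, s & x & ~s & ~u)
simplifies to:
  ~s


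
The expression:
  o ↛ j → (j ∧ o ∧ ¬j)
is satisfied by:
  {j: True, o: False}
  {o: False, j: False}
  {o: True, j: True}


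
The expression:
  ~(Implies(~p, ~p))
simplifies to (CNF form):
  False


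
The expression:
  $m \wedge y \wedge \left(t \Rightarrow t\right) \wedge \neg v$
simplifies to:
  $m \wedge y \wedge \neg v$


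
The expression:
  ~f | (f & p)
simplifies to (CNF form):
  p | ~f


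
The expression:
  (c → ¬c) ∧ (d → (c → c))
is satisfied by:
  {c: False}


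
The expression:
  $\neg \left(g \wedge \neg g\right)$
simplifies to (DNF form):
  $\text{True}$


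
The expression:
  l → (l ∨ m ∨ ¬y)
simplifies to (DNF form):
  True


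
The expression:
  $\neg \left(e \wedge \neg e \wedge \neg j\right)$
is always true.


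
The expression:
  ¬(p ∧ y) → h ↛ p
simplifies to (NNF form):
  (h ∧ ¬p) ∨ (p ∧ y)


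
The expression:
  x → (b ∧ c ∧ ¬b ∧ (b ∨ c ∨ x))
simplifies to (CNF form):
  ¬x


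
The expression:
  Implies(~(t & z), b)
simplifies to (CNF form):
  (b | t) & (b | z)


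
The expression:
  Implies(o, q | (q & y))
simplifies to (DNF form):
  q | ~o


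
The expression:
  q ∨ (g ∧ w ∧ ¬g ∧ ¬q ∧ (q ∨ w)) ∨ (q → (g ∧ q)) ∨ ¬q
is always true.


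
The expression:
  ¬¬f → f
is always true.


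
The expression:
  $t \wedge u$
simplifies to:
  $t \wedge u$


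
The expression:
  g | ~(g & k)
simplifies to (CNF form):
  True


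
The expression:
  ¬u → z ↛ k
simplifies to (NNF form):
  u ∨ (z ∧ ¬k)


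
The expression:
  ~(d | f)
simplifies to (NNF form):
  ~d & ~f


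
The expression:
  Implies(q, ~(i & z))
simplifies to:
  ~i | ~q | ~z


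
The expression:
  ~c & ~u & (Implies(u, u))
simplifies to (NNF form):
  ~c & ~u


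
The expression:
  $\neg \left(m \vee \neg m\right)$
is never true.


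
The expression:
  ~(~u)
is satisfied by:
  {u: True}


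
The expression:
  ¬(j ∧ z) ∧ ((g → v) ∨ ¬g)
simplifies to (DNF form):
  (v ∧ ¬j) ∨ (v ∧ ¬z) ∨ (¬g ∧ ¬j) ∨ (¬g ∧ ¬z)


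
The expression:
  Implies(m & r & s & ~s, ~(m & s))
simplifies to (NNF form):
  True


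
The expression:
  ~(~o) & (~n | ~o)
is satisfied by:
  {o: True, n: False}


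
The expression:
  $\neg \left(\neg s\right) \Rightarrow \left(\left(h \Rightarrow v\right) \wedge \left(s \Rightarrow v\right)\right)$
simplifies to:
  $v \vee \neg s$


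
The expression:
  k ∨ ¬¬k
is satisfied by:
  {k: True}


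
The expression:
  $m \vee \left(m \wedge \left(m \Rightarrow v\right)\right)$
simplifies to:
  $m$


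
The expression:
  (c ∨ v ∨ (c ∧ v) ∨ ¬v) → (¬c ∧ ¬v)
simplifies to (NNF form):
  ¬c ∧ ¬v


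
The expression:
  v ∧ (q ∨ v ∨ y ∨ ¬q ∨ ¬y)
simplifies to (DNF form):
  v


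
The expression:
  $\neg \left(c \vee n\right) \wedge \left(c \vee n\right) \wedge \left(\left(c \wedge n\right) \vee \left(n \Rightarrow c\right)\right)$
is never true.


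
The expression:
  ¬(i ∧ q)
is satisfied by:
  {q: False, i: False}
  {i: True, q: False}
  {q: True, i: False}


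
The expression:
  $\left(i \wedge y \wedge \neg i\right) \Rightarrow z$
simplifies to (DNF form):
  $\text{True}$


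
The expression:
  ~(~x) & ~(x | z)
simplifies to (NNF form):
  False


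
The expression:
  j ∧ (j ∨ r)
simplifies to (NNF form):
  j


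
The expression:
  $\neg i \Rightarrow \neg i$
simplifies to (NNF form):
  $\text{True}$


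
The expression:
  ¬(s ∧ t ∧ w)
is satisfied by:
  {s: False, t: False, w: False}
  {w: True, s: False, t: False}
  {t: True, s: False, w: False}
  {w: True, t: True, s: False}
  {s: True, w: False, t: False}
  {w: True, s: True, t: False}
  {t: True, s: True, w: False}


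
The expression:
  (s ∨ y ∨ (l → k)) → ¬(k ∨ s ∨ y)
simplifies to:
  ¬k ∧ ¬s ∧ ¬y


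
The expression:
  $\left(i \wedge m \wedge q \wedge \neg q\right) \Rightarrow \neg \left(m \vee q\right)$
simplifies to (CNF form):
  $\text{True}$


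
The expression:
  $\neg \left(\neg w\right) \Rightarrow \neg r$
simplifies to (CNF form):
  $\neg r \vee \neg w$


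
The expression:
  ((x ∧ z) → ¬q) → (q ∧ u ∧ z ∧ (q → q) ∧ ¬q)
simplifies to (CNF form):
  q ∧ x ∧ z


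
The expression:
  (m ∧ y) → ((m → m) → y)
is always true.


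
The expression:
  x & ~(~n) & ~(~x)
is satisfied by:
  {x: True, n: True}


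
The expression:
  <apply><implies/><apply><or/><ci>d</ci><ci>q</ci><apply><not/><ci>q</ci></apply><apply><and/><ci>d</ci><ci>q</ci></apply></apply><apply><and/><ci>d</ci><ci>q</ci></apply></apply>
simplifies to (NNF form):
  <apply><and/><ci>d</ci><ci>q</ci></apply>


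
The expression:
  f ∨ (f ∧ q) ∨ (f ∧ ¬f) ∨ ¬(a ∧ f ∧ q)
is always true.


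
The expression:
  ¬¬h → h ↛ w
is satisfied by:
  {w: False, h: False}
  {h: True, w: False}
  {w: True, h: False}


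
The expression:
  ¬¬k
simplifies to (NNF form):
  k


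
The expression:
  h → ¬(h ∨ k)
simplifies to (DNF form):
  ¬h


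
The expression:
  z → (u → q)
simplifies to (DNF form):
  q ∨ ¬u ∨ ¬z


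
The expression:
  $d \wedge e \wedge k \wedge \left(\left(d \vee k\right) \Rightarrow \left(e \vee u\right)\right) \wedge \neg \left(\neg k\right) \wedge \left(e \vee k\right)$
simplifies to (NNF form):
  $d \wedge e \wedge k$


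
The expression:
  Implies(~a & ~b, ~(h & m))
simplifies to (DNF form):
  a | b | ~h | ~m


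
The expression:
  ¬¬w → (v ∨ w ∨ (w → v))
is always true.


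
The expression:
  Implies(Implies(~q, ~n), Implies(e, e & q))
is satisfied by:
  {n: True, q: True, e: False}
  {n: True, e: False, q: False}
  {q: True, e: False, n: False}
  {q: False, e: False, n: False}
  {n: True, q: True, e: True}
  {n: True, e: True, q: False}
  {q: True, e: True, n: False}


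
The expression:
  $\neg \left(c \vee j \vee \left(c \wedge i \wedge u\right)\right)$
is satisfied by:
  {j: False, c: False}


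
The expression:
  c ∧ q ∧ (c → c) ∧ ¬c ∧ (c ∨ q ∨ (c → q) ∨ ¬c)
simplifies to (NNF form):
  False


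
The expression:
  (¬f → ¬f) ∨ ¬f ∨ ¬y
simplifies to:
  True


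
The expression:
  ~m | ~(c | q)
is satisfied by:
  {q: False, m: False, c: False}
  {c: True, q: False, m: False}
  {q: True, c: False, m: False}
  {c: True, q: True, m: False}
  {m: True, c: False, q: False}


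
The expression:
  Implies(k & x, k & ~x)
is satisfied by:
  {k: False, x: False}
  {x: True, k: False}
  {k: True, x: False}


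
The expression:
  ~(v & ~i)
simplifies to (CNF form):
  i | ~v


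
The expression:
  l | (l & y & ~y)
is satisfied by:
  {l: True}


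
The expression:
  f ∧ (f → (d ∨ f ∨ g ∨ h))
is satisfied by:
  {f: True}


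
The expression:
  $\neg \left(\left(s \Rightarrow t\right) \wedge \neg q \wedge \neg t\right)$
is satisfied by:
  {t: True, q: True, s: True}
  {t: True, q: True, s: False}
  {t: True, s: True, q: False}
  {t: True, s: False, q: False}
  {q: True, s: True, t: False}
  {q: True, s: False, t: False}
  {s: True, q: False, t: False}


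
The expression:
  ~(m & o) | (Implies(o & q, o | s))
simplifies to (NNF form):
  True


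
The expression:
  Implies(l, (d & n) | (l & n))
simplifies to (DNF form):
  n | ~l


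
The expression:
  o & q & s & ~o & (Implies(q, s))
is never true.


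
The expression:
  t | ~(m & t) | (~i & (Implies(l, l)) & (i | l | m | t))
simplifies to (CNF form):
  True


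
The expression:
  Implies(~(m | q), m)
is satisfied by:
  {q: True, m: True}
  {q: True, m: False}
  {m: True, q: False}


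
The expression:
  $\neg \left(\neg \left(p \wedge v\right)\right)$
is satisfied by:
  {p: True, v: True}


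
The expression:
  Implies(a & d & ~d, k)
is always true.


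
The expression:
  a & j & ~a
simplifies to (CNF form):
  False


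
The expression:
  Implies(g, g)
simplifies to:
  True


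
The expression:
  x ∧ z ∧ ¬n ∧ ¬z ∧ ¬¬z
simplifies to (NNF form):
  False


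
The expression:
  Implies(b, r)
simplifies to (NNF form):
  r | ~b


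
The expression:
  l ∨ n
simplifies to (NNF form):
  l ∨ n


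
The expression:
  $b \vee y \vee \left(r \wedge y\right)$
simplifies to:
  $b \vee y$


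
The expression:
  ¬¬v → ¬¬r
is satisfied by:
  {r: True, v: False}
  {v: False, r: False}
  {v: True, r: True}


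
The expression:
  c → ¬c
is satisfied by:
  {c: False}


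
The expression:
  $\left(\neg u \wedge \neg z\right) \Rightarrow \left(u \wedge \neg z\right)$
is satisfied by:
  {z: True, u: True}
  {z: True, u: False}
  {u: True, z: False}


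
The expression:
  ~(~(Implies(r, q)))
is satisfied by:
  {q: True, r: False}
  {r: False, q: False}
  {r: True, q: True}


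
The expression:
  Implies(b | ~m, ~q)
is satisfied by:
  {m: True, b: False, q: False}
  {b: False, q: False, m: False}
  {m: True, b: True, q: False}
  {b: True, m: False, q: False}
  {q: True, m: True, b: False}


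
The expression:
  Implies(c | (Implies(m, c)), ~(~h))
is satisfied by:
  {m: True, h: True, c: False}
  {h: True, c: False, m: False}
  {m: True, h: True, c: True}
  {h: True, c: True, m: False}
  {m: True, c: False, h: False}


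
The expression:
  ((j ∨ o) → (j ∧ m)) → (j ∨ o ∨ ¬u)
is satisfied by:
  {o: True, j: True, u: False}
  {o: True, j: False, u: False}
  {j: True, o: False, u: False}
  {o: False, j: False, u: False}
  {o: True, u: True, j: True}
  {o: True, u: True, j: False}
  {u: True, j: True, o: False}


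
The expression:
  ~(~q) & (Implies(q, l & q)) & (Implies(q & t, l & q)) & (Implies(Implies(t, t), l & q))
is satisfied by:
  {q: True, l: True}


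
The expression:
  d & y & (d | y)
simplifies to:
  d & y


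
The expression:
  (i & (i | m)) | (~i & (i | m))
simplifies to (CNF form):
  i | m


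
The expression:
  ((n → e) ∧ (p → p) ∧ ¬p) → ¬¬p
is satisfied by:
  {n: True, p: True, e: False}
  {p: True, e: False, n: False}
  {n: True, p: True, e: True}
  {p: True, e: True, n: False}
  {n: True, e: False, p: False}


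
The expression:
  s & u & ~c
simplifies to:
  s & u & ~c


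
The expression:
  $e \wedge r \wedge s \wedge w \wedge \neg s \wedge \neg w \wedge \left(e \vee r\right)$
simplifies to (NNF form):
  $\text{False}$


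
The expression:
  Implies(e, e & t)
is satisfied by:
  {t: True, e: False}
  {e: False, t: False}
  {e: True, t: True}


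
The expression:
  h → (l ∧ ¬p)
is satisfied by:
  {l: True, p: False, h: False}
  {p: False, h: False, l: False}
  {l: True, p: True, h: False}
  {p: True, l: False, h: False}
  {h: True, l: True, p: False}


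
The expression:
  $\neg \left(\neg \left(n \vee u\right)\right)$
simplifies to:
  $n \vee u$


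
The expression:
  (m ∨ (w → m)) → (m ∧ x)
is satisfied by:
  {x: True, w: True, m: False}
  {w: True, m: False, x: False}
  {x: True, m: True, w: True}
  {x: True, m: True, w: False}


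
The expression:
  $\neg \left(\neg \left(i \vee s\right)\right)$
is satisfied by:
  {i: True, s: True}
  {i: True, s: False}
  {s: True, i: False}


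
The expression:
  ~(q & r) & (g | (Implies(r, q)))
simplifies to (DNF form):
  ~r | (g & ~q)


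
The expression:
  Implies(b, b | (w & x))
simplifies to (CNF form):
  True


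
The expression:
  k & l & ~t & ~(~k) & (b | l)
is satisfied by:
  {k: True, l: True, t: False}


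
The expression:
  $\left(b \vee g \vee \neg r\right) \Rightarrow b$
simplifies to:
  $b \vee \left(r \wedge \neg g\right)$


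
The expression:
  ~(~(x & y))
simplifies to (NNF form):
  x & y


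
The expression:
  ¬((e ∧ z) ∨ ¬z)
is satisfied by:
  {z: True, e: False}


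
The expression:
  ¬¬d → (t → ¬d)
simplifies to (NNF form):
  ¬d ∨ ¬t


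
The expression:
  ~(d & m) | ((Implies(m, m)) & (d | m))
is always true.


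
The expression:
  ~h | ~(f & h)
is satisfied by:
  {h: False, f: False}
  {f: True, h: False}
  {h: True, f: False}


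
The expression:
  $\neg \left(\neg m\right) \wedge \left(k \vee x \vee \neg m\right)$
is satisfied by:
  {m: True, x: True, k: True}
  {m: True, x: True, k: False}
  {m: True, k: True, x: False}


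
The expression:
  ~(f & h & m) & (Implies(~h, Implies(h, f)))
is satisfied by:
  {h: False, m: False, f: False}
  {f: True, h: False, m: False}
  {m: True, h: False, f: False}
  {f: True, m: True, h: False}
  {h: True, f: False, m: False}
  {f: True, h: True, m: False}
  {m: True, h: True, f: False}


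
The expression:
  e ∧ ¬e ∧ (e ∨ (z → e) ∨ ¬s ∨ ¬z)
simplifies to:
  False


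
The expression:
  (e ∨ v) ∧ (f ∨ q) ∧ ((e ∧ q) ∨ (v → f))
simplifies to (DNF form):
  (e ∧ f) ∨ (e ∧ q) ∨ (f ∧ v)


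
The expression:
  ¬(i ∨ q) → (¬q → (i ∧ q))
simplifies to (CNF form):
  i ∨ q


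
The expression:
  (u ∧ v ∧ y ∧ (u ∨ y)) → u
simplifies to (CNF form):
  True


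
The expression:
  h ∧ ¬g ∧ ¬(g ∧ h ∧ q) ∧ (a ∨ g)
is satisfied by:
  {a: True, h: True, g: False}


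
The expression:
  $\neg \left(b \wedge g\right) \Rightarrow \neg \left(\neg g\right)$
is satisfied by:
  {g: True}


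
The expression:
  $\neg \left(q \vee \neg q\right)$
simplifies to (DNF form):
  $\text{False}$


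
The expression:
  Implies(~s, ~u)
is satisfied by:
  {s: True, u: False}
  {u: False, s: False}
  {u: True, s: True}


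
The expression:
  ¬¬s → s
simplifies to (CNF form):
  True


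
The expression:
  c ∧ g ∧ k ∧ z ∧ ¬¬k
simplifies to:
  c ∧ g ∧ k ∧ z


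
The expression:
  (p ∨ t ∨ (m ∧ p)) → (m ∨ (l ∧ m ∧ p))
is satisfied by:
  {m: True, t: False, p: False}
  {m: True, p: True, t: False}
  {m: True, t: True, p: False}
  {m: True, p: True, t: True}
  {p: False, t: False, m: False}


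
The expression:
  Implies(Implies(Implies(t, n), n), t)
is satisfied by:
  {t: True, n: False}
  {n: False, t: False}
  {n: True, t: True}


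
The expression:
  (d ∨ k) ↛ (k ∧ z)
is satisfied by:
  {d: True, k: False, z: False}
  {d: True, z: True, k: False}
  {d: True, k: True, z: False}
  {k: True, z: False, d: False}


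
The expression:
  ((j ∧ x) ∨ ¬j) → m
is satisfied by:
  {m: True, j: True, x: False}
  {m: True, j: False, x: False}
  {x: True, m: True, j: True}
  {x: True, m: True, j: False}
  {j: True, x: False, m: False}


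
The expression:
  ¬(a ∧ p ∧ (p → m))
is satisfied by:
  {p: False, m: False, a: False}
  {a: True, p: False, m: False}
  {m: True, p: False, a: False}
  {a: True, m: True, p: False}
  {p: True, a: False, m: False}
  {a: True, p: True, m: False}
  {m: True, p: True, a: False}


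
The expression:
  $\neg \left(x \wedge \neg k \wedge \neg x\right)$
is always true.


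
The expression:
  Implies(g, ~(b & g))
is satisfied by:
  {g: False, b: False}
  {b: True, g: False}
  {g: True, b: False}


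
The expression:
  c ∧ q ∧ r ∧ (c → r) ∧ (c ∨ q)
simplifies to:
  c ∧ q ∧ r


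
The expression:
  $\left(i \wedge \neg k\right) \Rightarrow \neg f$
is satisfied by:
  {k: True, i: False, f: False}
  {k: False, i: False, f: False}
  {f: True, k: True, i: False}
  {f: True, k: False, i: False}
  {i: True, k: True, f: False}
  {i: True, k: False, f: False}
  {i: True, f: True, k: True}


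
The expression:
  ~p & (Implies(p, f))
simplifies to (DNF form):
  ~p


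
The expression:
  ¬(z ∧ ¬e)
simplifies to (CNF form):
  e ∨ ¬z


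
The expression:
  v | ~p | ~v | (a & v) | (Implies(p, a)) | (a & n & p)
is always true.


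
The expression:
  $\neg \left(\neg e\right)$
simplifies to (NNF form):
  $e$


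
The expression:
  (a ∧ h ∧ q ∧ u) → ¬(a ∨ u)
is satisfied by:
  {h: False, u: False, q: False, a: False}
  {a: True, h: False, u: False, q: False}
  {q: True, h: False, u: False, a: False}
  {a: True, q: True, h: False, u: False}
  {u: True, a: False, h: False, q: False}
  {a: True, u: True, h: False, q: False}
  {q: True, u: True, a: False, h: False}
  {a: True, q: True, u: True, h: False}
  {h: True, q: False, u: False, a: False}
  {a: True, h: True, q: False, u: False}
  {q: True, h: True, a: False, u: False}
  {a: True, q: True, h: True, u: False}
  {u: True, h: True, q: False, a: False}
  {a: True, u: True, h: True, q: False}
  {q: True, u: True, h: True, a: False}
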